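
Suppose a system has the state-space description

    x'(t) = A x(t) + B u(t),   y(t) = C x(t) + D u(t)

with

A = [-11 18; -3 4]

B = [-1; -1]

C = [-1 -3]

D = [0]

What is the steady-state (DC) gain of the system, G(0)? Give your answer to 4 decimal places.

G(0) = C(-A)^{-1}B + D = -C A^{-1} B + D.
det A = 10, so A^{-1} = (1/10)·adj(A) = [[2/5, -9/5], [3/10, -11/10]]
A^{-1} B = [7/5, 4/5]^T
C A^{-1} B = -19/5
G(0) = D - C A^{-1} B = 0 - (-19/5) = 19/5 ≈ 3.8000

3.8000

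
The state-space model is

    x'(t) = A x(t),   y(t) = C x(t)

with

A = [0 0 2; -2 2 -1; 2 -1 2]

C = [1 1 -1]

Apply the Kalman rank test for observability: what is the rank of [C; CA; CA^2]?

3

CA = [[-4, 3, -1]]
CA^2 = [[-8, 7, -13]]
Observability matrix O = [C; CA; CA^2] = [[1, 1, -1], [-4, 3, -1], [-8, 7, -13]]
det(O) = 1·(3·(-13) - (-1)·7) - 1·((-4)·(-13) - (-1)·(-8)) + (-1)·((-4)·7 - 3·(-8)) = 1·(-32) - 1·44 + (-1)·(-4) = -72 ≠ 0, so rank(O) = 3.
rank(O) = 3 = n, so the pair (A, C) is completely observable.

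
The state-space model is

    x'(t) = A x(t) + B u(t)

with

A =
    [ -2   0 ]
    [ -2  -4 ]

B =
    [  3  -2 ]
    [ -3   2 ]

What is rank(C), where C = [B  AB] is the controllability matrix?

AB = [[-6, 4], [6, -4]]
Controllability matrix C = [B  AB] = [[3, -2, -6, 4], [-3, 2, 6, -4]]
Every column of C is a scalar multiple of column 1 = [3, -3] (multipliers 1, -2/3, -2, 4/3), so the columns span a one-dimensional space.
C ≠ 0, hence rank(C) = 1.
rank(C) = 1 < n = 2, so the pair (A, B) is not completely controllable.

1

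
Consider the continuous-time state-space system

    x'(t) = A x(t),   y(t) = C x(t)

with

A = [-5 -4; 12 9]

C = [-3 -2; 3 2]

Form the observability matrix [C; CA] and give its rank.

CA = [[-9, -6], [9, 6]]
Observability matrix O = [C; CA] = [[-3, -2], [3, 2], [-9, -6], [9, 6]]
Every row of O is a scalar multiple of row 1 = [-3, -2] (multipliers 1, -1, 3, -3), so the rows span a one-dimensional space.
O ≠ 0, hence rank(O) = 1.
rank(O) = 1 < n = 2, so the pair (A, C) is not completely observable.

1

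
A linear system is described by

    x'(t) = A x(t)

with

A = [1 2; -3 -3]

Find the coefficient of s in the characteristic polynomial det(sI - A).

2

For a 2×2 matrix, det(sI - A) = s^2 - (tr A)s + det A.
tr A = -2, det A = 3.
So p(s) = s^2 + 2s + 3.
The coefficient of s is 2.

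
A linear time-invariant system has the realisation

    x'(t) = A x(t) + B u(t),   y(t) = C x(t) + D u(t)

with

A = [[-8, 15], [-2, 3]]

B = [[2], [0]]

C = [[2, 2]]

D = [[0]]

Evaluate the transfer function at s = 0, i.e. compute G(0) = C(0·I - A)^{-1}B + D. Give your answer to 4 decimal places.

G(0) = C(-A)^{-1}B + D = -C A^{-1} B + D.
det A = 6, so A^{-1} = (1/6)·adj(A) = [[1/2, -5/2], [1/3, -4/3]]
A^{-1} B = [1, 2/3]^T
C A^{-1} B = 10/3
G(0) = D - C A^{-1} B = 0 - (10/3) = -10/3 ≈ -3.3333

-3.3333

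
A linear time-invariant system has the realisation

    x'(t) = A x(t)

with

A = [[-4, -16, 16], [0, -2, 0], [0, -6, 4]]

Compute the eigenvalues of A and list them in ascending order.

det(sI - A) = s^3 - (tr A)s^2 + (M11 + M22 + M33)s - det A, where Mii is the 2×2 principal minor of A obtained by deleting row i and column i.
tr A = (-4) + (-2) + 4 = -2; M11 = (-2)·4 - 0·(-6) = -8 - 0 = -8; M22 = (-4)·4 - 16·0 = -16 - 0 = -16; M33 = (-4)·(-2) - (-16)·0 = 8 - 0 = 8; sum of minors = -16.
det A = (-4)·((-2)·4 - 0·(-6)) - (-16)·(0·4 - 0·0) + 16·(0·(-6) - (-2)·0) = (-4)·(-8) - (-16)·0 + 16·0 = 32.
So p(s) = det(sI - A) = s^3 + 2s^2 - 16s - 32.
Rational-root test: any integer root divides -32. Testing small divisors, s = -2 works: p(-2) = -8 + 8 + 32 + (-32) = 0, so (s + 2) is a factor.
Dividing, p(s) = (s + 2)(s^2 - 16).
Factor s^2 - 16: two numbers with sum 0 and product -16 are 4 and -4, so s^2 - 16 = (s - 4)(s + 4).
Hence p(s) = (s - 4) (s + 2) (s + 4), with roots -4, -2, 4.
At least one eigenvalue has non-negative real part, so the system is not asymptotically stable.

-4, -2, 4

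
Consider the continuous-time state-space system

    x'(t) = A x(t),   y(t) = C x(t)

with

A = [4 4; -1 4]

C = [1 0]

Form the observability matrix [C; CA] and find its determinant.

CA = [[4, 4]]
Observability matrix O = [C; CA] = [[1, 0], [4, 4]]
det(O) = 1·4 - 0·4 = 4 - 0 = 4
Since det(O) ≠ 0, rank(O) = 2 and the system is completely observable.

4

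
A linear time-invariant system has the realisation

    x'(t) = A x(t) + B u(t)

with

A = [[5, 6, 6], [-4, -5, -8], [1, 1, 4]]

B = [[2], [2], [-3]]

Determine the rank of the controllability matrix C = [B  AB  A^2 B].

AB = [[4], [6], [-8]]
A^2B = [[8], [18], [-22]]
Controllability matrix C = [B  AB  A^2B] = [[2, 4, 8], [2, 6, 18], [-3, -8, -22]]
The rows r1, r2, r3 of C are linearly dependent: r1 + 2·r2 + 2·r3 = 0 (check each entry), so rank(C) ≤ 2.
The 2×2 minor from rows 1, 2, columns 1, 2 is 2·6 - 4·2 = 12 - 8 = 4 ≠ 0, so rank(C) = 2.
rank(C) = 2 < n = 3, so the pair (A, B) is not completely controllable.

2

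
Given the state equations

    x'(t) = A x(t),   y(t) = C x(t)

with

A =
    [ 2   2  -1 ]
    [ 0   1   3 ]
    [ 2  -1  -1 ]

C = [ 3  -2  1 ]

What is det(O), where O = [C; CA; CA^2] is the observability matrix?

CA = [[8, 3, -10]]
CA^2 = [[-4, 29, 11]]
Observability matrix O = [C; CA; CA^2] = [[3, -2, 1], [8, 3, -10], [-4, 29, 11]]
Expanding along the first row, det(O) = 3·(3·11 - (-10)·29) - (-2)·(8·11 - (-10)·(-4)) + 1·(8·29 - 3·(-4)) = 3·323 - (-2)·48 + 1·244 = 1309
Since det(O) ≠ 0, rank(O) = 3 and the system is completely observable.

1309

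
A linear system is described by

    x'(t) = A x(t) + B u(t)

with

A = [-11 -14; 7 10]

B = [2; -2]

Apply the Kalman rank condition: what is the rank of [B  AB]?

1

AB = [[6], [-6]]
Controllability matrix C = [B  AB] = [[2, 6], [-2, -6]]
Every column of C is a scalar multiple of column 1 = [2, -2] (multipliers 1, 3), so the columns span a one-dimensional space.
C ≠ 0, hence rank(C) = 1.
rank(C) = 1 < n = 2, so the pair (A, B) is not completely controllable.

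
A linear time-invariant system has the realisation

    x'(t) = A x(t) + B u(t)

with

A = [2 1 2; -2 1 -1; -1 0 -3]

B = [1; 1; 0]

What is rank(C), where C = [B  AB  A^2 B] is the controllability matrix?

3

AB = [[3], [-1], [-1]]
A^2B = [[3], [-6], [0]]
Controllability matrix C = [B  AB  A^2B] = [[1, 3, 3], [1, -1, -6], [0, -1, 0]]
det(C) = 1·((-1)·0 - (-6)·(-1)) - 3·(1·0 - (-6)·0) + 3·(1·(-1) - (-1)·0) = 1·(-6) - 3·0 + 3·(-1) = -9 ≠ 0, so rank(C) = 3.
rank(C) = 3 = n, so the pair (A, B) is completely controllable.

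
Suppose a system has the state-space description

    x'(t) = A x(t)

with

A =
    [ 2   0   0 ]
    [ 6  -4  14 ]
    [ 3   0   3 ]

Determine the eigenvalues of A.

-4, 2, 3

det(sI - A) = s^3 - (tr A)s^2 + (M11 + M22 + M33)s - det A, where Mii is the 2×2 principal minor of A obtained by deleting row i and column i.
tr A = 2 + (-4) + 3 = 1; M11 = (-4)·3 - 14·0 = -12 - 0 = -12; M22 = 2·3 - 0·3 = 6 - 0 = 6; M33 = 2·(-4) - 0·6 = -8 - 0 = -8; sum of minors = -14.
det A = 2·((-4)·3 - 14·0) - 0·(6·3 - 14·3) + 0·(6·0 - (-4)·3) = 2·(-12) - 0·(-24) + 0·12 = -24.
So p(s) = det(sI - A) = s^3 - s^2 - 14s + 24.
Rational-root test: any integer root divides 24. Testing small divisors, s = 2 works: p(2) = 8 + (-4) + (-28) + 24 = 0, so (s - 2) is a factor.
Dividing, p(s) = (s - 2)(s^2 + s - 12).
Factor s^2 + s - 12: two numbers with sum -1 and product -12 are 3 and -4, so s^2 + s - 12 = (s - 3)(s + 4).
Hence p(s) = (s - 3) (s - 2) (s + 4), with roots -4, 2, 3.
At least one eigenvalue has non-negative real part, so the system is not asymptotically stable.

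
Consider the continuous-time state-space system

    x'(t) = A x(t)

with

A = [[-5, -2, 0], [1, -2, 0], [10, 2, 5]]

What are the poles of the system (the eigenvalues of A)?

det(sI - A) = s^3 - (tr A)s^2 + (M11 + M22 + M33)s - det A, where Mii is the 2×2 principal minor of A obtained by deleting row i and column i.
tr A = (-5) + (-2) + 5 = -2; M11 = (-2)·5 - 0·2 = -10 - 0 = -10; M22 = (-5)·5 - 0·10 = -25 - 0 = -25; M33 = (-5)·(-2) - (-2)·1 = 10 - (-2) = 12; sum of minors = -23.
det A = (-5)·((-2)·5 - 0·2) - (-2)·(1·5 - 0·10) + 0·(1·2 - (-2)·10) = (-5)·(-10) - (-2)·5 + 0·22 = 60.
So p(s) = det(sI - A) = s^3 + 2s^2 - 23s - 60.
Rational-root test: any integer root divides -60. Testing small divisors, s = -3 works: p(-3) = -27 + 18 + 69 + (-60) = 0, so (s + 3) is a factor.
Dividing, p(s) = (s + 3)(s^2 - s - 20).
Factor s^2 - s - 20: two numbers with sum 1 and product -20 are 5 and -4, so s^2 - s - 20 = (s - 5)(s + 4).
Hence p(s) = (s - 5) (s + 3) (s + 4), with roots -4, -3, 5.
At least one eigenvalue has non-negative real part, so the system is not asymptotically stable.

-4, -3, 5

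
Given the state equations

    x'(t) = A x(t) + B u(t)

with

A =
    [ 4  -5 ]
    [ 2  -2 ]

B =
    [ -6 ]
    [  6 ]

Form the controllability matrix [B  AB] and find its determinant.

468

AB = [[-54], [-24]]
Controllability matrix C = [B  AB] = [[-6, -54], [6, -24]]
det(C) = (-6)·(-24) - (-54)·6 = 144 - (-324) = 468
Since det(C) ≠ 0, rank(C) = 2 and the system is completely controllable.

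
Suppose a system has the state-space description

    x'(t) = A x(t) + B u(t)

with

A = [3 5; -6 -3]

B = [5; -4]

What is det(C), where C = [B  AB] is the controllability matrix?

-110

AB = [[-5], [-18]]
Controllability matrix C = [B  AB] = [[5, -5], [-4, -18]]
det(C) = 5·(-18) - (-5)·(-4) = -90 - 20 = -110
Since det(C) ≠ 0, rank(C) = 2 and the system is completely controllable.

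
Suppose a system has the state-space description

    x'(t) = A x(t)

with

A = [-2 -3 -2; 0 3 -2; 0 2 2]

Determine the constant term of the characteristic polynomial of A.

20

Expand det(sI - A) for the 3×3 matrix.
p(s) = s^3 - 3s^2 + 20.
(Check: constant term = det(-A) = (-1)^3 det A = 20; coefficient of s^2 = -tr A = -3.)
The constant term is 20.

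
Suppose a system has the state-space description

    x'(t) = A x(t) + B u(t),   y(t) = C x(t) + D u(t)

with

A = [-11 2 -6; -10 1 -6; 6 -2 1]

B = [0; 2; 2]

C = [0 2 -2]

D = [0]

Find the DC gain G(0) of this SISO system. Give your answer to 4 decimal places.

5.3333

G(0) = C(-A)^{-1}B + D = -C A^{-1} B + D.
det A = -15, so A^{-1} = (1/-15)·adj(A) = [[11/15, -2/3, 2/5], [26/15, -5/3, 2/5], [-14/15, 2/3, -3/5]]
A^{-1} B = [-8/15, -38/15, 2/15]^T
C A^{-1} B = -16/3
G(0) = D - C A^{-1} B = 0 - (-16/3) = 16/3 ≈ 5.3333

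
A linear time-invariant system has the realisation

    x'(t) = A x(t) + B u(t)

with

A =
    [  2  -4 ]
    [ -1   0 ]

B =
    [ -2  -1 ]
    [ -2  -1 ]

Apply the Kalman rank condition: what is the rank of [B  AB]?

AB = [[4, 2], [2, 1]]
Controllability matrix C = [B  AB] = [[-2, -1, 4, 2], [-2, -1, 2, 1]]
Take the 2×2 submatrix of C formed by columns 1, 3: [[-2, 4], [-2, 2]]. Its determinant is (-2)·2 - 4·(-2) = -4 - (-8) = 4 ≠ 0.
So rank(C) ≥ 2; since C has 2 rows, rank(C) = 2.
rank(C) = 2 = n, so the pair (A, B) is completely controllable.

2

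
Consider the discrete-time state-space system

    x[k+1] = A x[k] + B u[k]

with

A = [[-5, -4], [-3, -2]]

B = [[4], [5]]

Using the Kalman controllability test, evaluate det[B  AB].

112

AB = [[-40], [-22]]
Controllability matrix C = [B  AB] = [[4, -40], [5, -22]]
det(C) = 4·(-22) - (-40)·5 = -88 - (-200) = 112
Since det(C) ≠ 0, rank(C) = 2 and the system is completely controllable.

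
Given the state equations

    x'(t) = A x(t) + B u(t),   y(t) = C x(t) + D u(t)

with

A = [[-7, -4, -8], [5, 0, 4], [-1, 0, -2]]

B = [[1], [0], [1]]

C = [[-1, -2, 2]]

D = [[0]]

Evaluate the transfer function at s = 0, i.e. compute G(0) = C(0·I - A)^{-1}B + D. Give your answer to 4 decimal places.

2.8333

G(0) = C(-A)^{-1}B + D = -C A^{-1} B + D.
det A = -24, so A^{-1} = (1/-24)·adj(A) = [[0, 1/3, 2/3], [-1/4, -1/4, 1/2], [0, -1/6, -5/6]]
A^{-1} B = [2/3, 1/4, -5/6]^T
C A^{-1} B = -17/6
G(0) = D - C A^{-1} B = 0 - (-17/6) = 17/6 ≈ 2.8333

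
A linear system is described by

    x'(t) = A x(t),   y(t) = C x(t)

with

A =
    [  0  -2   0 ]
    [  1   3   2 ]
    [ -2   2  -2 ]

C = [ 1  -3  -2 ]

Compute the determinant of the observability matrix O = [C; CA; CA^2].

576

CA = [[1, -15, -2]]
CA^2 = [[-11, -51, -26]]
Observability matrix O = [C; CA; CA^2] = [[1, -3, -2], [1, -15, -2], [-11, -51, -26]]
Expanding along the first row, det(O) = 1·((-15)·(-26) - (-2)·(-51)) - (-3)·(1·(-26) - (-2)·(-11)) + (-2)·(1·(-51) - (-15)·(-11)) = 1·288 - (-3)·(-48) + (-2)·(-216) = 576
Since det(O) ≠ 0, rank(O) = 3 and the system is completely observable.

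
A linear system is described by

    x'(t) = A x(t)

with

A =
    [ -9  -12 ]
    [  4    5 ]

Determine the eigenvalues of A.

det(sI - A) = s^2 - (tr A)s + det A, with tr A = (-9) + 5 = -4 and det A = (-9)·5 - (-12)·4 = -45 - (-48) = 3.
So p(s) = det(sI - A) = s^2 + 4s + 3.
Factor s^2 + 4s + 3: two numbers with sum -4 and product 3 are -1 and -3, so s^2 + 4s + 3 = (s + 1)(s + 3).
Hence p(s) = (s + 1) (s + 3), with roots -3, -1.
All eigenvalues have negative real part, so the system is asymptotically stable.

-3, -1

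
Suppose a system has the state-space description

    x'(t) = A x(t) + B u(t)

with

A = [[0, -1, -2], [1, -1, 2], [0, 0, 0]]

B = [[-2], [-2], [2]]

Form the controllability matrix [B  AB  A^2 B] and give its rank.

AB = [[-2], [4], [0]]
A^2B = [[-4], [-6], [0]]
Controllability matrix C = [B  AB  A^2B] = [[-2, -2, -4], [-2, 4, -6], [2, 0, 0]]
det(C) = (-2)·(4·0 - (-6)·0) - (-2)·((-2)·0 - (-6)·2) + (-4)·((-2)·0 - 4·2) = (-2)·0 - (-2)·12 + (-4)·(-8) = 56 ≠ 0, so rank(C) = 3.
rank(C) = 3 = n, so the pair (A, B) is completely controllable.

3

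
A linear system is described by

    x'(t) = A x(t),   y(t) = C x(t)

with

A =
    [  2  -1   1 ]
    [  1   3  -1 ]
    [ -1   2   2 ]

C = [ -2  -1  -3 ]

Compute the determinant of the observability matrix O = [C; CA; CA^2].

CA = [[-2, -7, -7]]
CA^2 = [[-4, -33, -9]]
Observability matrix O = [C; CA; CA^2] = [[-2, -1, -3], [-2, -7, -7], [-4, -33, -9]]
Expanding along the first row, det(O) = (-2)·((-7)·(-9) - (-7)·(-33)) - (-1)·((-2)·(-9) - (-7)·(-4)) + (-3)·((-2)·(-33) - (-7)·(-4)) = (-2)·(-168) - (-1)·(-10) + (-3)·38 = 212
Since det(O) ≠ 0, rank(O) = 3 and the system is completely observable.

212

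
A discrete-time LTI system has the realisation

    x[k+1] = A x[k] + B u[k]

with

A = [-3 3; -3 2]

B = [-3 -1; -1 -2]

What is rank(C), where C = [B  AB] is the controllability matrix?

2

AB = [[6, -3], [7, -1]]
Controllability matrix C = [B  AB] = [[-3, -1, 6, -3], [-1, -2, 7, -1]]
Take the 2×2 submatrix of C formed by columns 1, 2: [[-3, -1], [-1, -2]]. Its determinant is (-3)·(-2) - (-1)·(-1) = 6 - 1 = 5 ≠ 0.
So rank(C) ≥ 2; since C has 2 rows, rank(C) = 2.
rank(C) = 2 = n, so the pair (A, B) is completely controllable.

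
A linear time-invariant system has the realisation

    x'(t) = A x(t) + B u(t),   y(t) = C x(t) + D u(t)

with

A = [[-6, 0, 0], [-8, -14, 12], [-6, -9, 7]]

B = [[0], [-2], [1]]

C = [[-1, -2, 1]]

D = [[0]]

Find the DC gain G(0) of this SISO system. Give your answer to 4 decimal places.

G(0) = C(-A)^{-1}B + D = -C A^{-1} B + D.
det A = -60, so A^{-1} = (1/-60)·adj(A) = [[-1/6, 0, 0], [4/15, 7/10, -6/5], [1/5, 9/10, -7/5]]
A^{-1} B = [0, -13/5, -16/5]^T
C A^{-1} B = 2
G(0) = D - C A^{-1} B = 0 - (2) = -2

-2.0000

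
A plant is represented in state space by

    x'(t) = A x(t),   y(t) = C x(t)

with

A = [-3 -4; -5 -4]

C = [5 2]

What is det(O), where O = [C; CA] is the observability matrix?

-90

CA = [[-25, -28]]
Observability matrix O = [C; CA] = [[5, 2], [-25, -28]]
det(O) = 5·(-28) - 2·(-25) = -140 - (-50) = -90
Since det(O) ≠ 0, rank(O) = 2 and the system is completely observable.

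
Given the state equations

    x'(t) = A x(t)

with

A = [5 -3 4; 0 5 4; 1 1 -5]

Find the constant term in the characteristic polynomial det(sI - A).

177

Expand det(sI - A) for the 3×3 matrix.
p(s) = s^3 - 5s^2 - 33s + 177.
(Check: constant term = det(-A) = (-1)^3 det A = 177; coefficient of s^2 = -tr A = -5.)
The constant term is 177.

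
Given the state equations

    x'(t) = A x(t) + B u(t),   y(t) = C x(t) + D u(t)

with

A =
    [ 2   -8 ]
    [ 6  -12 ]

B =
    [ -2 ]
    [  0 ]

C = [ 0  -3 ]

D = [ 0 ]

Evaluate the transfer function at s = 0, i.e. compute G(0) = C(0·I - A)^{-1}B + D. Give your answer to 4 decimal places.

G(0) = C(-A)^{-1}B + D = -C A^{-1} B + D.
det A = 24, so A^{-1} = (1/24)·adj(A) = [[-1/2, 1/3], [-1/4, 1/12]]
A^{-1} B = [1, 1/2]^T
C A^{-1} B = -3/2
G(0) = D - C A^{-1} B = 0 - (-3/2) = 3/2 ≈ 1.5000

1.5000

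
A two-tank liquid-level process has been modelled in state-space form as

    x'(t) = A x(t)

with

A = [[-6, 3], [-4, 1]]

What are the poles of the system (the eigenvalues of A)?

-3, -2

det(sI - A) = s^2 - (tr A)s + det A, with tr A = (-6) + 1 = -5 and det A = (-6)·1 - 3·(-4) = -6 - (-12) = 6.
So p(s) = det(sI - A) = s^2 + 5s + 6.
Factor s^2 + 5s + 6: two numbers with sum -5 and product 6 are -2 and -3, so s^2 + 5s + 6 = (s + 2)(s + 3).
Hence p(s) = (s + 2) (s + 3), with roots -3, -2.
All eigenvalues have negative real part, so the system is asymptotically stable.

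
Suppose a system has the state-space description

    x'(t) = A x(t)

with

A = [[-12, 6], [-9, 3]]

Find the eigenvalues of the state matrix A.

det(sI - A) = s^2 - (tr A)s + det A, with tr A = (-12) + 3 = -9 and det A = (-12)·3 - 6·(-9) = -36 - (-54) = 18.
So p(s) = det(sI - A) = s^2 + 9s + 18.
Factor s^2 + 9s + 18: two numbers with sum -9 and product 18 are -3 and -6, so s^2 + 9s + 18 = (s + 3)(s + 6).
Hence p(s) = (s + 3) (s + 6), with roots -6, -3.
All eigenvalues have negative real part, so the system is asymptotically stable.

-6, -3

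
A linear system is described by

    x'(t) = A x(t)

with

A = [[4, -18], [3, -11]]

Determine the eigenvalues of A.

det(sI - A) = s^2 - (tr A)s + det A, with tr A = 4 + (-11) = -7 and det A = 4·(-11) - (-18)·3 = -44 - (-54) = 10.
So p(s) = det(sI - A) = s^2 + 7s + 10.
Factor s^2 + 7s + 10: two numbers with sum -7 and product 10 are -2 and -5, so s^2 + 7s + 10 = (s + 2)(s + 5).
Hence p(s) = (s + 2) (s + 5), with roots -5, -2.
All eigenvalues have negative real part, so the system is asymptotically stable.

-5, -2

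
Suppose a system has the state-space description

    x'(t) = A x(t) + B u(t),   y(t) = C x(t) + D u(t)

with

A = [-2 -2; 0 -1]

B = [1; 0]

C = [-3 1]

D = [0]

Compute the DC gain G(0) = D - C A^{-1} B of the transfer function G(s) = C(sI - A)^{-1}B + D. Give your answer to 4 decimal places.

G(0) = C(-A)^{-1}B + D = -C A^{-1} B + D.
det A = 2, so A^{-1} = (1/2)·adj(A) = [[-1/2, 1], [0, -1]]
A^{-1} B = [-1/2, 0]^T
C A^{-1} B = 3/2
G(0) = D - C A^{-1} B = 0 - (3/2) = -3/2 ≈ -1.5000

-1.5000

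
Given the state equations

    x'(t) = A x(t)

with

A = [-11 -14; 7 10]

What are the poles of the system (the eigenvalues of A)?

det(sI - A) = s^2 - (tr A)s + det A, with tr A = (-11) + 10 = -1 and det A = (-11)·10 - (-14)·7 = -110 - (-98) = -12.
So p(s) = det(sI - A) = s^2 + s - 12.
Factor s^2 + s - 12: two numbers with sum -1 and product -12 are 3 and -4, so s^2 + s - 12 = (s - 3)(s + 4).
Hence p(s) = (s - 3) (s + 4), with roots -4, 3.
At least one eigenvalue has non-negative real part, so the system is not asymptotically stable.

-4, 3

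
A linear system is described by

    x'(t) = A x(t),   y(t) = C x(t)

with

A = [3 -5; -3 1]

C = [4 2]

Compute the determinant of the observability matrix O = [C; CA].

-84

CA = [[6, -18]]
Observability matrix O = [C; CA] = [[4, 2], [6, -18]]
det(O) = 4·(-18) - 2·6 = -72 - 12 = -84
Since det(O) ≠ 0, rank(O) = 2 and the system is completely observable.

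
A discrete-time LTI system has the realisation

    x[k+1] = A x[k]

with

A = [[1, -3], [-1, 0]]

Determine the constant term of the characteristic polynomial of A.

For a 2×2 matrix, det(zI - A) = z^2 - (tr A)z + det A.
tr A = 1, det A = -3.
So p(z) = z^2 - z - 3.
The constant term is -3.

-3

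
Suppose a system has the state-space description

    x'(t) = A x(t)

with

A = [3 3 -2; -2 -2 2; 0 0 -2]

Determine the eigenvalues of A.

det(sI - A) = s^3 - (tr A)s^2 + (M11 + M22 + M33)s - det A, where Mii is the 2×2 principal minor of A obtained by deleting row i and column i.
tr A = 3 + (-2) + (-2) = -1; M11 = (-2)·(-2) - 2·0 = 4 - 0 = 4; M22 = 3·(-2) - (-2)·0 = -6 - 0 = -6; M33 = 3·(-2) - 3·(-2) = -6 - (-6) = 0; sum of minors = -2.
det A = 3·((-2)·(-2) - 2·0) - 3·((-2)·(-2) - 2·0) + (-2)·((-2)·0 - (-2)·0) = 3·4 - 3·4 + (-2)·0 = 0.
So p(s) = det(sI - A) = s^3 + s^2 - 2s.
The constant term is 0, so p(s) = s(s^2 + s - 2).
Factor s^2 + s - 2: two numbers with sum -1 and product -2 are 1 and -2, so s^2 + s - 2 = (s - 1)(s + 2).
Hence p(s) = s (s - 1) (s + 2), with roots -2, 0, 1.
At least one eigenvalue has non-negative real part, so the system is not asymptotically stable.

-2, 0, 1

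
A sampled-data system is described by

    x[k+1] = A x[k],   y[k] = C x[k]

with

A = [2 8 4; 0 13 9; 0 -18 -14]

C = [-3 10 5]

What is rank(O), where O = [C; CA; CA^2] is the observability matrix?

CA = [[-6, 16, 8]]
CA^2 = [[-12, 16, 8]]
Observability matrix O = [C; CA; CA^2] = [[-3, 10, 5], [-6, 16, 8], [-12, 16, 8]]
The columns c1, c2, c3 of O are linearly dependent: -c2 + 2·c3 = 0 (check each entry), so rank(O) ≤ 2.
The 2×2 minor from rows 1, 2, columns 1, 2 is (-3)·16 - 10·(-6) = -48 - (-60) = 12 ≠ 0, so rank(O) = 2.
rank(O) = 2 < n = 3, so the pair (A, C) is not completely observable.

2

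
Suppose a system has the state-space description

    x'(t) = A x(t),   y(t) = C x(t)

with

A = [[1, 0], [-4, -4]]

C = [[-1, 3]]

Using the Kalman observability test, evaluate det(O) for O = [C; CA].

51

CA = [[-13, -12]]
Observability matrix O = [C; CA] = [[-1, 3], [-13, -12]]
det(O) = (-1)·(-12) - 3·(-13) = 12 - (-39) = 51
Since det(O) ≠ 0, rank(O) = 2 and the system is completely observable.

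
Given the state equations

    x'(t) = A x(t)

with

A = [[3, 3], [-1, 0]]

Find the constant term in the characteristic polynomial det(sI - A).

3

For a 2×2 matrix, det(sI - A) = s^2 - (tr A)s + det A.
tr A = 3, det A = 3.
So p(s) = s^2 - 3s + 3.
The constant term is 3.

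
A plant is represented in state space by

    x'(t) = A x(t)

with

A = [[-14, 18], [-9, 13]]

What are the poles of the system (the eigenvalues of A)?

det(sI - A) = s^2 - (tr A)s + det A, with tr A = (-14) + 13 = -1 and det A = (-14)·13 - 18·(-9) = -182 - (-162) = -20.
So p(s) = det(sI - A) = s^2 + s - 20.
Factor s^2 + s - 20: two numbers with sum -1 and product -20 are 4 and -5, so s^2 + s - 20 = (s - 4)(s + 5).
Hence p(s) = (s - 4) (s + 5), with roots -5, 4.
At least one eigenvalue has non-negative real part, so the system is not asymptotically stable.

-5, 4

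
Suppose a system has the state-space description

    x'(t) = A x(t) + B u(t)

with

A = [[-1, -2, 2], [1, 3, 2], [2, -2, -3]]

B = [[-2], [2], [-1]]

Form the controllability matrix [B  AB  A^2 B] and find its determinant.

AB = [[-4], [2], [-5]]
A^2B = [[-10], [-8], [3]]
Controllability matrix C = [B  AB  A^2B] = [[-2, -4, -10], [2, 2, -8], [-1, -5, 3]]
Expanding along the first row, det(C) = (-2)·(2·3 - (-8)·(-5)) - (-4)·(2·3 - (-8)·(-1)) + (-10)·(2·(-5) - 2·(-1)) = (-2)·(-34) - (-4)·(-2) + (-10)·(-8) = 140
Since det(C) ≠ 0, rank(C) = 3 and the system is completely controllable.

140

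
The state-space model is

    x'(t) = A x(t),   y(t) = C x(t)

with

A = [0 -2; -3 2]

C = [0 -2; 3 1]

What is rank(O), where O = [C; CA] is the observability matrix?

2

CA = [[6, -4], [-3, -4]]
Observability matrix O = [C; CA] = [[0, -2], [3, 1], [6, -4], [-3, -4]]
Take the 2×2 submatrix of O formed by rows 1, 2: [[0, -2], [3, 1]]. Its determinant is 0·1 - (-2)·3 = 0 - (-6) = 6 ≠ 0.
So rank(O) ≥ 2; since O has 2 columns, rank(O) = 2.
rank(O) = 2 = n, so the pair (A, C) is completely observable.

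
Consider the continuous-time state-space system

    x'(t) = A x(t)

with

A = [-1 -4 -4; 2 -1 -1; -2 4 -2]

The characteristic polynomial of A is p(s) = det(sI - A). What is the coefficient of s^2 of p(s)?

Expand det(sI - A) for the 3×3 matrix.
p(s) = s^3 + 4s^2 + 9s + 54.
(Check: constant term = det(-A) = (-1)^3 det A = 54; coefficient of s^2 = -tr A = 4.)
The coefficient of s^2 is 4.

4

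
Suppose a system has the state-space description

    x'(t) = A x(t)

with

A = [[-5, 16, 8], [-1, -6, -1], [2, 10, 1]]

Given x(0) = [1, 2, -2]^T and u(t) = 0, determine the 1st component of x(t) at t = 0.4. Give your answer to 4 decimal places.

det(sI - A) = s^3 - (tr A)s^2 + (M11 + M22 + M33)s - det A, where Mii is the 2×2 principal minor of A obtained by deleting row i and column i.
tr A = (-5) + (-6) + 1 = -10; M11 = (-6)·1 - (-1)·10 = -6 - (-10) = 4; M22 = (-5)·1 - 8·2 = -5 - 16 = -21; M33 = (-5)·(-6) - 16·(-1) = 30 - (-16) = 46; sum of minors = 29.
det A = (-5)·((-6)·1 - (-1)·10) - 16·((-1)·1 - (-1)·2) + 8·((-1)·10 - (-6)·2) = (-5)·4 - 16·1 + 8·2 = -20.
So p(s) = det(sI - A) = s^3 + 10s^2 + 29s + 20.
Rational-root test: any integer root divides 20. Testing small divisors, s = -1 works: p(-1) = -1 + 10 + (-29) + 20 = 0, so (s + 1) is a factor.
Dividing, p(s) = (s + 1)(s^2 + 9s + 20).
Factor s^2 + 9s + 20: two numbers with sum -9 and product 20 are -4 and -5, so s^2 + 9s + 20 = (s + 4)(s + 5).
Hence p(s) = (s + 1) (s + 4) (s + 5), with roots -5, -4, -1.
The eigenvalues -5, -4, -1 are distinct and real, so A is diagonalisable and x(t) = e^{At} x(0) = V diag(e^{λ_i t}) V^{-1} x(0), where the columns of V are the eigenvectors.
λ = -5: A - (-5)I = [[0, 16, 8], [-1, -1, -1], [2, 10, 6]]. v must be orthogonal to every row; (row 1) × (row 2) = [-8, -8, 16], so take v_1 = [1, 1, -2]^T.
λ = -4: A - (-4)I = [[-1, 16, 8], [-1, -2, -1], [2, 10, 5]]. v must be orthogonal to every row; (row 1) × (row 2) = [0, -9, 18], so take v_2 = [0, 1, -2]^T.
λ = -1: A - (-1)I = [[-4, 16, 8], [-1, -5, -1], [2, 10, 2]]. v must be orthogonal to every row; (row 1) × (row 2) = [24, -12, 36], so take v_3 = [2, -1, 3]^T.
V = [v_1 v_2 v_3] = [[1, 0, 2], [1, 1, -1], [-2, -2, 3]] has det V = 1, so V^{-1} = adj(V)/det V = [[1, -4, -2], [-1, 7, 3], [0, 2, 1]].
Modal coordinates z(0) = V^{-1} x(0): 1·1 + (-4)·2 + (-2)·(-2) = -3; (-1)·1 + 7·2 + 3·(-2) = 7; 0·1 + 2·2 + 1·(-2) = 2; so z(0) = [-3, 7, 2]^T.
x_1(t) = Σ_i (v_i)_1 · z_i(0) · e^{λ_i t} (row 1 of V times the modal terms).
x_1(0.4) = 1·(-3)·e^{-5·0.4} + 0·7·e^{-4·0.4} + 2·2·e^{-1·0.4} = (-3)·0.135335 + 0·0.201897 + 4·0.670320 = 2.2753.

2.2753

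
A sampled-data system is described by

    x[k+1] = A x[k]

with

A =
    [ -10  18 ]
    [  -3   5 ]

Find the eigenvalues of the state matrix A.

-4, -1

det(zI - A) = z^2 - (tr A)z + det A, with tr A = (-10) + 5 = -5 and det A = (-10)·5 - 18·(-3) = -50 - (-54) = 4.
So p(z) = det(zI - A) = z^2 + 5z + 4.
Factor z^2 + 5z + 4: two numbers with sum -5 and product 4 are -1 and -4, so z^2 + 5z + 4 = (z + 1)(z + 4).
Hence p(z) = (z + 1) (z + 4), with roots -4, -1.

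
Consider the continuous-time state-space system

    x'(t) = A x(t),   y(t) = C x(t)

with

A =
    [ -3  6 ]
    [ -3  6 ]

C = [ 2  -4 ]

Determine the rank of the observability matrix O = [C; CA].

CA = [[6, -12]]
Observability matrix O = [C; CA] = [[2, -4], [6, -12]]
Every row of O is a scalar multiple of row 1 = [2, -4] (multipliers 1, 3), so the rows span a one-dimensional space.
O ≠ 0, hence rank(O) = 1.
rank(O) = 1 < n = 2, so the pair (A, C) is not completely observable.

1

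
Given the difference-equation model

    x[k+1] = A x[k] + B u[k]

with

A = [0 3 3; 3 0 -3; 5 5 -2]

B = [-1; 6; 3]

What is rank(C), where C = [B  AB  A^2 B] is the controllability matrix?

2

AB = [[27], [-12], [19]]
A^2B = [[21], [24], [37]]
Controllability matrix C = [B  AB  A^2B] = [[-1, 27, 21], [6, -12, 24], [3, 19, 37]]
The rows r1, r2, r3 of C are linearly dependent: -3·r1 - 2·r2 + 3·r3 = 0 (check each entry), so rank(C) ≤ 2.
The 2×2 minor from rows 1, 2, columns 1, 2 is (-1)·(-12) - 27·6 = 12 - 162 = -150 ≠ 0, so rank(C) = 2.
rank(C) = 2 < n = 3, so the pair (A, B) is not completely controllable.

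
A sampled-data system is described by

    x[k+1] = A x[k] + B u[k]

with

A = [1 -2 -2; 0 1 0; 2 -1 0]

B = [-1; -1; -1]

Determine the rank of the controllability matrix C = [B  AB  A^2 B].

3

AB = [[3], [-1], [-1]]
A^2B = [[7], [-1], [7]]
Controllability matrix C = [B  AB  A^2B] = [[-1, 3, 7], [-1, -1, -1], [-1, -1, 7]]
det(C) = (-1)·((-1)·7 - (-1)·(-1)) - 3·((-1)·7 - (-1)·(-1)) + 7·((-1)·(-1) - (-1)·(-1)) = (-1)·(-8) - 3·(-8) + 7·0 = 32 ≠ 0, so rank(C) = 3.
rank(C) = 3 = n, so the pair (A, B) is completely controllable.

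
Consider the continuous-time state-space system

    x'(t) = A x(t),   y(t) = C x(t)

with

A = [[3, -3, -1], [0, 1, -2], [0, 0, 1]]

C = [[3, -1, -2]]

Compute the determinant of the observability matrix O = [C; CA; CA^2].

-294

CA = [[9, -10, -3]]
CA^2 = [[27, -37, 8]]
Observability matrix O = [C; CA; CA^2] = [[3, -1, -2], [9, -10, -3], [27, -37, 8]]
Expanding along the first row, det(O) = 3·((-10)·8 - (-3)·(-37)) - (-1)·(9·8 - (-3)·27) + (-2)·(9·(-37) - (-10)·27) = 3·(-191) - (-1)·153 + (-2)·(-63) = -294
Since det(O) ≠ 0, rank(O) = 3 and the system is completely observable.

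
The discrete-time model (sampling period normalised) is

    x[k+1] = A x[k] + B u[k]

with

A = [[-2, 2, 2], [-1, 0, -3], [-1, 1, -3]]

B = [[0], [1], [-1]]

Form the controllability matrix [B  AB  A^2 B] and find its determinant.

AB = [[0], [3], [4]]
A^2B = [[14], [-12], [-9]]
Controllability matrix C = [B  AB  A^2B] = [[0, 0, 14], [1, 3, -12], [-1, 4, -9]]
Expanding along the first row, det(C) = 0·(3·(-9) - (-12)·4) - 0·(1·(-9) - (-12)·(-1)) + 14·(1·4 - 3·(-1)) = 0·21 - 0·(-21) + 14·7 = 98
Since det(C) ≠ 0, rank(C) = 3 and the system is completely controllable.

98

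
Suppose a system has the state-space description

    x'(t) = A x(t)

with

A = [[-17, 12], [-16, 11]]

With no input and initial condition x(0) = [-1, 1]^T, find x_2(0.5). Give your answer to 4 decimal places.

4.2777

det(sI - A) = s^2 - (tr A)s + det A, with tr A = (-17) + 11 = -6 and det A = (-17)·11 - 12·(-16) = -187 - (-192) = 5.
So p(s) = det(sI - A) = s^2 + 6s + 5.
Factor s^2 + 6s + 5: two numbers with sum -6 and product 5 are -1 and -5, so s^2 + 6s + 5 = (s + 1)(s + 5).
Hence p(s) = (s + 1) (s + 5), with roots -5, -1.
The eigenvalues -5, -1 are distinct and real, so A is diagonalisable and x(t) = e^{At} x(0) = V diag(e^{λ_i t}) V^{-1} x(0), where the columns of V are the eigenvectors.
λ = -5: A - (-5)I = [[-12, 12], [-16, 16]]. Row 1 gives (-12)·v1 + 12·v2 = 0, so take v_1 = [1, 1]^T.
λ = -1: A - (-1)I = [[-16, 12], [-16, 12]]. Row 1 gives (-16)·v1 + 12·v2 = 0, so take v_2 = [3, 4]^T.
V = [v_1 v_2] = [[1, 3], [1, 4]] has det V = 1, so V^{-1} = adj(V)/det V = [[4, -3], [-1, 1]].
Modal coordinates z(0) = V^{-1} x(0): 4·(-1) + (-3)·1 = -7; (-1)·(-1) + 1·1 = 2; so z(0) = [-7, 2]^T.
x_2(t) = Σ_i (v_i)_2 · z_i(0) · e^{λ_i t} (row 2 of V times the modal terms).
x_2(0.5) = 1·(-7)·e^{-5·0.5} + 4·2·e^{-1·0.5} = (-7)·0.082085 + 8·0.606531 = 4.2777.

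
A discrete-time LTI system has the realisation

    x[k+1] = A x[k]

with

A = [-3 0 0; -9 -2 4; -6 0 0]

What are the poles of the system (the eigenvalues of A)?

-3, -2, 0

det(zI - A) = z^3 - (tr A)z^2 + (M11 + M22 + M33)z - det A, where Mii is the 2×2 principal minor of A obtained by deleting row i and column i.
tr A = (-3) + (-2) + 0 = -5; M11 = (-2)·0 - 4·0 = 0 - 0 = 0; M22 = (-3)·0 - 0·(-6) = 0 - 0 = 0; M33 = (-3)·(-2) - 0·(-9) = 6 - 0 = 6; sum of minors = 6.
det A = (-3)·((-2)·0 - 4·0) - 0·((-9)·0 - 4·(-6)) + 0·((-9)·0 - (-2)·(-6)) = (-3)·0 - 0·24 + 0·(-12) = 0.
So p(z) = det(zI - A) = z^3 + 5z^2 + 6z.
The constant term is 0, so p(z) = z(z^2 + 5z + 6).
Factor z^2 + 5z + 6: two numbers with sum -5 and product 6 are -2 and -3, so z^2 + 5z + 6 = (z + 2)(z + 3).
Hence p(z) = z (z + 2) (z + 3), with roots -3, -2, 0.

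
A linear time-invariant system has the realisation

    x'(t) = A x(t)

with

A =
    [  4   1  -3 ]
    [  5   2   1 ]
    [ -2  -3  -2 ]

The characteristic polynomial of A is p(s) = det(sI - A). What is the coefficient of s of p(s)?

-12

Expand det(sI - A) for the 3×3 matrix.
p(s) = s^3 - 4s^2 - 12s - 37.
(Check: constant term = det(-A) = (-1)^3 det A = -37; coefficient of s^2 = -tr A = -4.)
The coefficient of s is -12.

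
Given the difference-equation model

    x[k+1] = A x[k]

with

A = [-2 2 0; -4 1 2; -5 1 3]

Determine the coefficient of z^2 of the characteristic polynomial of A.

-2

Expand det(zI - A) for the 3×3 matrix.
p(z) = z^3 - 2z^2 + z - 2.
(Check: constant term = det(-A) = (-1)^3 det A = -2; coefficient of z^2 = -tr A = -2.)
The coefficient of z^2 is -2.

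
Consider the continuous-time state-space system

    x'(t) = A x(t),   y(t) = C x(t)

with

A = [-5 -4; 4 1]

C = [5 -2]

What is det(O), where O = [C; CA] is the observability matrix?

CA = [[-33, -22]]
Observability matrix O = [C; CA] = [[5, -2], [-33, -22]]
det(O) = 5·(-22) - (-2)·(-33) = -110 - 66 = -176
Since det(O) ≠ 0, rank(O) = 2 and the system is completely observable.

-176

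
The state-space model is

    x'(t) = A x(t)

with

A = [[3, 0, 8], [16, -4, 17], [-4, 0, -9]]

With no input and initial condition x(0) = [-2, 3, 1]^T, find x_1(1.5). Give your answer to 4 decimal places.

-0.4463

det(sI - A) = s^3 - (tr A)s^2 + (M11 + M22 + M33)s - det A, where Mii is the 2×2 principal minor of A obtained by deleting row i and column i.
tr A = 3 + (-4) + (-9) = -10; M11 = (-4)·(-9) - 17·0 = 36 - 0 = 36; M22 = 3·(-9) - 8·(-4) = -27 - (-32) = 5; M33 = 3·(-4) - 0·16 = -12 - 0 = -12; sum of minors = 29.
det A = 3·((-4)·(-9) - 17·0) - 0·(16·(-9) - 17·(-4)) + 8·(16·0 - (-4)·(-4)) = 3·36 - 0·(-76) + 8·(-16) = -20.
So p(s) = det(sI - A) = s^3 + 10s^2 + 29s + 20.
Rational-root test: any integer root divides 20. Testing small divisors, s = -1 works: p(-1) = -1 + 10 + (-29) + 20 = 0, so (s + 1) is a factor.
Dividing, p(s) = (s + 1)(s^2 + 9s + 20).
Factor s^2 + 9s + 20: two numbers with sum -9 and product 20 are -4 and -5, so s^2 + 9s + 20 = (s + 4)(s + 5).
Hence p(s) = (s + 1) (s + 4) (s + 5), with roots -5, -4, -1.
The eigenvalues -5, -4, -1 are distinct and real, so A is diagonalisable and x(t) = e^{At} x(0) = V diag(e^{λ_i t}) V^{-1} x(0), where the columns of V are the eigenvectors.
λ = -5: A - (-5)I = [[8, 0, 8], [16, 1, 17], [-4, 0, -4]]. v must be orthogonal to every row; (row 1) × (row 2) = [-8, -8, 8], so take v_1 = [1, 1, -1]^T.
λ = -4: A - (-4)I = [[7, 0, 8], [16, 0, 17], [-4, 0, -5]]. v must be orthogonal to every row; (row 1) × (row 2) = [0, 9, 0], so take v_2 = [0, 1, 0]^T.
λ = -1: A - (-1)I = [[4, 0, 8], [16, -3, 17], [-4, 0, -8]]. v must be orthogonal to every row; (row 1) × (row 2) = [24, 60, -12], so take v_3 = [2, 5, -1]^T.
V = [v_1 v_2 v_3] = [[1, 0, 2], [1, 1, 5], [-1, 0, -1]] has det V = 1, so V^{-1} = adj(V)/det V = [[-1, 0, -2], [-4, 1, -3], [1, 0, 1]].
Modal coordinates z(0) = V^{-1} x(0): (-1)·(-2) + 0·3 + (-2)·1 = 0; (-4)·(-2) + 1·3 + (-3)·1 = 8; 1·(-2) + 0·3 + 1·1 = -1; so z(0) = [0, 8, -1]^T.
x_1(t) = Σ_i (v_i)_1 · z_i(0) · e^{λ_i t} (row 1 of V times the modal terms).
x_1(1.5) = 1·0·e^{-5·1.5} + 0·8·e^{-4·1.5} + 2·(-1)·e^{-1·1.5} = 0·0.000553 + 0·0.002479 + (-2)·0.223130 = -0.4463.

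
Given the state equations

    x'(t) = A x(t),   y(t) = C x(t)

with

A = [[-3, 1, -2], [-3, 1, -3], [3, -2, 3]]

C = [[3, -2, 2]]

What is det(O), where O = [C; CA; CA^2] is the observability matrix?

-27

CA = [[3, -3, 6]]
CA^2 = [[18, -12, 21]]
Observability matrix O = [C; CA; CA^2] = [[3, -2, 2], [3, -3, 6], [18, -12, 21]]
Expanding along the first row, det(O) = 3·((-3)·21 - 6·(-12)) - (-2)·(3·21 - 6·18) + 2·(3·(-12) - (-3)·18) = 3·9 - (-2)·(-45) + 2·18 = -27
Since det(O) ≠ 0, rank(O) = 3 and the system is completely observable.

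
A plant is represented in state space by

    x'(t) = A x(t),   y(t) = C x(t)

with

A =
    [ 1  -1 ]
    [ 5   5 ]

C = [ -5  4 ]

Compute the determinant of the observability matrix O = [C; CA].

-185

CA = [[15, 25]]
Observability matrix O = [C; CA] = [[-5, 4], [15, 25]]
det(O) = (-5)·25 - 4·15 = -125 - 60 = -185
Since det(O) ≠ 0, rank(O) = 2 and the system is completely observable.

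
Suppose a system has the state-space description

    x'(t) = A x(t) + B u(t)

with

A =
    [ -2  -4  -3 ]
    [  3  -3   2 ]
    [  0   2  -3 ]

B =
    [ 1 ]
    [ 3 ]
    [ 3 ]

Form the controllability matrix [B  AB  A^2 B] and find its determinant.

AB = [[-23], [0], [-3]]
A^2B = [[55], [-75], [9]]
Controllability matrix C = [B  AB  A^2B] = [[1, -23, 55], [3, 0, -75], [3, -3, 9]]
Expanding along the first row, det(C) = 1·(0·9 - (-75)·(-3)) - (-23)·(3·9 - (-75)·3) + 55·(3·(-3) - 0·3) = 1·(-225) - (-23)·252 + 55·(-9) = 5076
Since det(C) ≠ 0, rank(C) = 3 and the system is completely controllable.

5076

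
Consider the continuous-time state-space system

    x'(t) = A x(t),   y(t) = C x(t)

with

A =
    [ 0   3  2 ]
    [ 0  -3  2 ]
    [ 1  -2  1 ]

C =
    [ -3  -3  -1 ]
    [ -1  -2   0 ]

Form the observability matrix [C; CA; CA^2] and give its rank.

3

CA = [[-1, 2, -13], [0, 3, -6]]
CA^2 = [[-13, 17, -11], [-6, 3, 0]]
Observability matrix O = [C; CA; CA^2] = [[-3, -3, -1], [-1, -2, 0], [-1, 2, -13], [0, 3, -6], [-13, 17, -11], [-6, 3, 0]]
Take the 3×3 submatrix of O formed by rows 1, 2, 3: [[-3, -3, -1], [-1, -2, 0], [-1, 2, -13]]. Its determinant is (-3)·((-2)·(-13) - 0·2) - (-3)·((-1)·(-13) - 0·(-1)) + (-1)·((-1)·2 - (-2)·(-1)) = (-3)·26 - (-3)·13 + (-1)·(-4) = -35 ≠ 0.
So rank(O) ≥ 3; since O has 3 columns, rank(O) = 3.
rank(O) = 3 = n, so the pair (A, C) is completely observable.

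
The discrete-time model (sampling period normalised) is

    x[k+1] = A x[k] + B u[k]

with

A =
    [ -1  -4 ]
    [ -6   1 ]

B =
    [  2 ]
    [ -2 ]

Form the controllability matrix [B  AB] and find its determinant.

AB = [[6], [-14]]
Controllability matrix C = [B  AB] = [[2, 6], [-2, -14]]
det(C) = 2·(-14) - 6·(-2) = -28 - (-12) = -16
Since det(C) ≠ 0, rank(C) = 2 and the system is completely controllable.

-16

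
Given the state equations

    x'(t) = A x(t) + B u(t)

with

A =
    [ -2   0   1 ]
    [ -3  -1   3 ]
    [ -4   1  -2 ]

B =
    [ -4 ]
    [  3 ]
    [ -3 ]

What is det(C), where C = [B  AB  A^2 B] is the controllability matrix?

AB = [[5], [0], [25]]
A^2B = [[15], [60], [-70]]
Controllability matrix C = [B  AB  A^2B] = [[-4, 5, 15], [3, 0, 60], [-3, 25, -70]]
Expanding along the first row, det(C) = (-4)·(0·(-70) - 60·25) - 5·(3·(-70) - 60·(-3)) + 15·(3·25 - 0·(-3)) = (-4)·(-1500) - 5·(-30) + 15·75 = 7275
Since det(C) ≠ 0, rank(C) = 3 and the system is completely controllable.

7275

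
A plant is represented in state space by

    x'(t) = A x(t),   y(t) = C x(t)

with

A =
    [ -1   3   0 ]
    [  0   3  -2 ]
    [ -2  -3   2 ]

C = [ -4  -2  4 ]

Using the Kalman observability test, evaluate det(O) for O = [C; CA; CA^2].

CA = [[-4, -30, 12]]
CA^2 = [[-20, -138, 84]]
Observability matrix O = [C; CA; CA^2] = [[-4, -2, 4], [-4, -30, 12], [-20, -138, 84]]
Expanding along the first row, det(O) = (-4)·((-30)·84 - 12·(-138)) - (-2)·((-4)·84 - 12·(-20)) + 4·((-4)·(-138) - (-30)·(-20)) = (-4)·(-864) - (-2)·(-96) + 4·(-48) = 3072
Since det(O) ≠ 0, rank(O) = 3 and the system is completely observable.

3072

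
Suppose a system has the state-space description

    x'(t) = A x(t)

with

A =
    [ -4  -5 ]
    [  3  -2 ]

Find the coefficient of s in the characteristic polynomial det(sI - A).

For a 2×2 matrix, det(sI - A) = s^2 - (tr A)s + det A.
tr A = -6, det A = 23.
So p(s) = s^2 + 6s + 23.
The coefficient of s is 6.

6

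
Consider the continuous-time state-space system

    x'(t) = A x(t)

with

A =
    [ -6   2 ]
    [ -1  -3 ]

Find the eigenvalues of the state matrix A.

-5, -4

det(sI - A) = s^2 - (tr A)s + det A, with tr A = (-6) + (-3) = -9 and det A = (-6)·(-3) - 2·(-1) = 18 - (-2) = 20.
So p(s) = det(sI - A) = s^2 + 9s + 20.
Factor s^2 + 9s + 20: two numbers with sum -9 and product 20 are -4 and -5, so s^2 + 9s + 20 = (s + 4)(s + 5).
Hence p(s) = (s + 4) (s + 5), with roots -5, -4.
All eigenvalues have negative real part, so the system is asymptotically stable.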